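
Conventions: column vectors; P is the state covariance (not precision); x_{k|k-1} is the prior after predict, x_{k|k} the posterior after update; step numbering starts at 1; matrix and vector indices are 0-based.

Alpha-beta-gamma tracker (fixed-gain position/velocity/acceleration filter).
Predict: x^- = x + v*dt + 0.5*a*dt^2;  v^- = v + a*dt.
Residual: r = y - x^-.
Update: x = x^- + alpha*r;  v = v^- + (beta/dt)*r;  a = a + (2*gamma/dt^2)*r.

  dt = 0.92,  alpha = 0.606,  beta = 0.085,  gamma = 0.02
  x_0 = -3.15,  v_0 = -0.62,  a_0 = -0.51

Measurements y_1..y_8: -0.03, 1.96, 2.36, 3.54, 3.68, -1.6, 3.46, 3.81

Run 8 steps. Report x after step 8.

x_post = 3.1856

step 1: x_pred=-3.9362  r=3.9062  x^+=-1.5691  v^+=-0.7283  a^+=-0.3254
step 2: x_pred=-2.3768  r=4.3368  x^+=0.2513  v^+=-0.6270  a^+=-0.1204
step 3: x_pred=-0.3765  r=2.7365  x^+=1.2818  v^+=-0.4850  a^+=0.0089
step 4: x_pred=0.8394  r=2.7006  x^+=2.4760  v^+=-0.2273  a^+=0.1365
step 5: x_pred=2.3246  r=1.3554  x^+=3.1460  v^+=0.0235  a^+=0.2006
step 6: x_pred=3.2525  r=-4.8525  x^+=0.3119  v^+=-0.2403  a^+=-0.0288
step 7: x_pred=0.0787  r=3.3813  x^+=2.1278  v^+=0.0457  a^+=0.1310
step 8: x_pred=2.2252  r=1.5848  x^+=3.1856  v^+=0.3126  a^+=0.2059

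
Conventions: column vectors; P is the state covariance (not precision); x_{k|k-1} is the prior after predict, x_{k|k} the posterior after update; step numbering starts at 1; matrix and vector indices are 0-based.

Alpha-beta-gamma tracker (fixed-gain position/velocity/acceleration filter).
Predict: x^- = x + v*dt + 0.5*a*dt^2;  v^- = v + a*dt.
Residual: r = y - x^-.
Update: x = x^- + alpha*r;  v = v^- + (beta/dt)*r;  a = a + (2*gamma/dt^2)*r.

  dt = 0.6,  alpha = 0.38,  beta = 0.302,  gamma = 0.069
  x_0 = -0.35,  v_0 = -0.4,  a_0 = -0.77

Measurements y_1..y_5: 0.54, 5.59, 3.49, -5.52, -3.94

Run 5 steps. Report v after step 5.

step 1: x_pred=-0.7286  r=1.2686  x^+=-0.2465  v^+=-0.2235  a^+=-0.2837
step 2: x_pred=-0.4317  r=6.0217  x^+=1.8566  v^+=2.6372  a^+=2.0246
step 3: x_pred=3.8033  r=-0.3133  x^+=3.6843  v^+=3.6943  a^+=1.9045
step 4: x_pred=6.2436  r=-11.7636  x^+=1.7735  v^+=-1.0840  a^+=-2.6049
step 5: x_pred=0.6541  r=-4.5941  x^+=-1.0916  v^+=-4.9594  a^+=-4.3660

v_post = -4.9594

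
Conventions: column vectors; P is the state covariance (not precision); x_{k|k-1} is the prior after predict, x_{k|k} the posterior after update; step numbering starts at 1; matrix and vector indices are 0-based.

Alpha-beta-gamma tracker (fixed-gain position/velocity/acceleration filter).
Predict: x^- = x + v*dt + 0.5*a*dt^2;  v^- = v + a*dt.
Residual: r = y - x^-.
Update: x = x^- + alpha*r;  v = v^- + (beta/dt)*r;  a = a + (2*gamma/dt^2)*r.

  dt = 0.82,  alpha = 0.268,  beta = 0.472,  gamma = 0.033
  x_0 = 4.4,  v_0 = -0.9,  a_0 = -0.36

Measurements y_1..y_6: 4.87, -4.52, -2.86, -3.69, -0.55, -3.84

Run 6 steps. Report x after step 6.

x_post = -5.8454

step 1: x_pred=3.5410  r=1.3290  x^+=3.8971  v^+=-0.4302  a^+=-0.2295
step 2: x_pred=3.4672  r=-7.9872  x^+=1.3266  v^+=-5.2159  a^+=-1.0135
step 3: x_pred=-3.2912  r=0.4312  x^+=-3.1756  v^+=-5.7989  a^+=-0.9712
step 4: x_pred=-8.2572  r=4.5672  x^+=-7.0332  v^+=-3.9663  a^+=-0.5229
step 5: x_pred=-10.4614  r=9.9114  x^+=-7.8051  v^+=1.3100  a^+=0.4499
step 6: x_pred=-6.5797  r=2.7397  x^+=-5.8454  v^+=3.2559  a^+=0.7189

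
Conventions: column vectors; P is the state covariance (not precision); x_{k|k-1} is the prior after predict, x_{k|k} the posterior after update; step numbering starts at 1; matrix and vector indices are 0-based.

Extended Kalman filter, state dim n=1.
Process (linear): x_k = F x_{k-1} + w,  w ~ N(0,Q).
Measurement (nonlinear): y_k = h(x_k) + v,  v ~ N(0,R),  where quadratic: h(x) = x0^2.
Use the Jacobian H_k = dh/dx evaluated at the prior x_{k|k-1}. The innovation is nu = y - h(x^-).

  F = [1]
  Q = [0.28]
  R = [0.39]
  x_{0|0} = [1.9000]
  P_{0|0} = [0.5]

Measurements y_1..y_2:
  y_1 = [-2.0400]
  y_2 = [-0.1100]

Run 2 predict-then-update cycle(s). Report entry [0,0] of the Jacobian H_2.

H_jac[0,0] = 0.9258

step 1: x^-=[1.9000]  P^-=[0.7800]  H_jac=[3.8000]  S=[11.6532]  K=[0.2544]  nu=[-5.6500]  x^+=[0.4629]  P^+=[0.0261]
step 2: x^-=[0.4629]  P^-=[0.3061]  H_jac=[0.9258]  S=[0.6524]  K=[0.4344]  nu=[-0.3243]  x^+=[0.3220]  P^+=[0.1830]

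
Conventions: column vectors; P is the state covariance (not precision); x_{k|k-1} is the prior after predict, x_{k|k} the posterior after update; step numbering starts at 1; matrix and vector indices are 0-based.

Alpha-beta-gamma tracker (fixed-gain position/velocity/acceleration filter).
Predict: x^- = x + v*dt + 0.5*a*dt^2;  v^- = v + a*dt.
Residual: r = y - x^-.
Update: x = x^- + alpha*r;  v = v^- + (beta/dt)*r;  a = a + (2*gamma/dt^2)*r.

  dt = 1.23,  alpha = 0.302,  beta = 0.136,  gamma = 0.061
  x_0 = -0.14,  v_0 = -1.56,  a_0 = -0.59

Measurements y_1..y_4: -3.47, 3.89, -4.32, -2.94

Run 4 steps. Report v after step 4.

step 1: x_pred=-2.5051  r=-0.9649  x^+=-2.7965  v^+=-2.3924  a^+=-0.6678
step 2: x_pred=-6.2443  r=10.1343  x^+=-3.1837  v^+=-2.0933  a^+=0.1494
step 3: x_pred=-5.6454  r=1.3254  x^+=-5.2451  v^+=-1.7629  a^+=0.2563
step 4: x_pred=-7.2196  r=4.2796  x^+=-5.9272  v^+=-0.9745  a^+=0.6014

v_post = -0.9745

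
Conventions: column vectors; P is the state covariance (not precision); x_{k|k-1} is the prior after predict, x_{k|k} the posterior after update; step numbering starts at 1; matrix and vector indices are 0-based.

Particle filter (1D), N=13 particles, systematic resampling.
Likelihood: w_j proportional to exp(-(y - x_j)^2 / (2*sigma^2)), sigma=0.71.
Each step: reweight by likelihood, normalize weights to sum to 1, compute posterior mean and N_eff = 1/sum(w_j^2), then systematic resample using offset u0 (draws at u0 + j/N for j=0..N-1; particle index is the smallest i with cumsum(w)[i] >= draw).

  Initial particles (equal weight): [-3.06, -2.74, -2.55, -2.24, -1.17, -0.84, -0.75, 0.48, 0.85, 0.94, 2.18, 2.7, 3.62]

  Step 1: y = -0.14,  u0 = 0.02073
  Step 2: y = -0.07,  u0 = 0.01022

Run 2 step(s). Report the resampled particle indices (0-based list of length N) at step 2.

step 1: w=[0.0001, 0.0004, 0.0010, 0.0041, 0.1143, 0.2014, 0.2264, 0.2237, 0.1239, 0.1030, 0.0016, 0.0001, 0.0000]  mean=-0.1728  Neff=5.5278  idx=[4, 4, 5, 5, 6, 6, 6, 7, 7, 7, 8, 8, 9]
step 2: w=[0.0427, 0.0427, 0.0787, 0.0787, 0.0895, 0.0895, 0.0895, 0.1049, 0.1049, 0.1049, 0.0612, 0.0612, 0.0515]  mean=-0.1299  Neff=12.0118  idx=[0, 2, 3, 3, 4, 5, 6, 7, 8, 8, 9, 10, 11]

resampled_idx = [0, 2, 3, 3, 4, 5, 6, 7, 8, 8, 9, 10, 11]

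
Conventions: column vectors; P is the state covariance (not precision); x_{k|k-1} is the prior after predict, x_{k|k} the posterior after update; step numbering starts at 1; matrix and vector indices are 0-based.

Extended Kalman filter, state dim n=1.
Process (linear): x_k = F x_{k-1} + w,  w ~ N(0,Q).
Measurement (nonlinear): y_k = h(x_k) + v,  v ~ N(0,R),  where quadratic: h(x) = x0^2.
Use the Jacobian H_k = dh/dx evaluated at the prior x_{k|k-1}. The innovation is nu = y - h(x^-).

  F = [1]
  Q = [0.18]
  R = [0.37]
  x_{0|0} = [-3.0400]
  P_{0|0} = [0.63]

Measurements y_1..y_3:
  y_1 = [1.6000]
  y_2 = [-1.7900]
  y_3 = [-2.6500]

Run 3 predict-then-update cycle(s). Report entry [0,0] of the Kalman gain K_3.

K[0,0] = -0.3684

step 1: x^-=[-3.0400]  P^-=[0.8100]  H_jac=[-6.0800]  S=[30.3128]  K=[-0.1625]  nu=[-7.6416]  x^+=[-1.7985]  P^+=[0.0099]
step 2: x^-=[-1.7985]  P^-=[0.1899]  H_jac=[-3.5970]  S=[2.8268]  K=[-0.2416]  nu=[-5.0246]  x^+=[-0.5844]  P^+=[0.0249]
step 3: x^-=[-0.5844]  P^-=[0.2049]  H_jac=[-1.1689]  S=[0.6499]  K=[-0.3684]  nu=[-2.9916]  x^+=[0.5178]  P^+=[0.1166]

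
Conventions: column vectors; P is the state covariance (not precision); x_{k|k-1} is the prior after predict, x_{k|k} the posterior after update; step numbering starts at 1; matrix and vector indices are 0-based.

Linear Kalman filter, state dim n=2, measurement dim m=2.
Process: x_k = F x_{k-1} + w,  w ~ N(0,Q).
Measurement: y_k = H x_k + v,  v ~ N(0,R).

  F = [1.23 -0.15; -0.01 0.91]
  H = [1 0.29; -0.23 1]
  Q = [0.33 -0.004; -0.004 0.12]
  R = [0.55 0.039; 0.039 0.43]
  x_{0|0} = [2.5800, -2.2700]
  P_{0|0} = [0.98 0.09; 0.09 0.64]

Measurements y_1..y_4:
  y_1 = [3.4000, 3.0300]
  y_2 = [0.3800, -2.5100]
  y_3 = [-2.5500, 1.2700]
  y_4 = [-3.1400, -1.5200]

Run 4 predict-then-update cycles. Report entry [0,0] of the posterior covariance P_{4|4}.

P_post[0,0] = 0.3040

step 1: x^-=[3.5139, -2.0915]  P^-=[1.7938 -0.0025; -0.0025 0.6484]  S=[2.3969 -0.1879; -0.1879 1.1745]  K=[0.7295 -0.2367; 0.1222 0.5722]  nu=[0.4926, 5.9297]  x^+=[2.4696, 1.3614]  P^+=[0.3874 0.0158; 0.0158 0.2544]
step 2: x^-=[2.8333, 1.2142]  P^-=[0.9161 -0.0258; -0.0258 0.3304]  S=[1.4789 -0.1000; -0.1000 0.8208]  K=[0.5998 -0.2151; 0.0757 0.4190]  nu=[-2.8055, -3.0725]  x^+=[1.8115, -0.2856]  P^+=[0.3202 0.0045; 0.0045 0.1842]
step 3: x^-=[2.2709, -0.2780]  P^-=[0.8169 -0.0280; -0.0280 0.2725]  S=[1.3736 -0.0960; -0.0960 0.7586]  K=[0.5740 -0.2119; 0.0634 0.3757]  nu=[-4.7403, 2.0703]  x^+=[-0.8888, 0.1993]  P^+=[0.3069 0.0018; 0.0018 0.1644]
step 4: x^-=[-1.1231, 0.1902]  P^-=[0.7973 -0.0282; -0.0282 0.2562]  S=[1.3525 -0.0964; -0.0964 0.7413]  K=[0.5684 -0.2115; 0.0599 0.3621]  nu=[-2.0720, -1.9685]  x^+=[-1.8846, -0.6467]  P^+=[0.3040 0.0012; 0.0012 0.1583]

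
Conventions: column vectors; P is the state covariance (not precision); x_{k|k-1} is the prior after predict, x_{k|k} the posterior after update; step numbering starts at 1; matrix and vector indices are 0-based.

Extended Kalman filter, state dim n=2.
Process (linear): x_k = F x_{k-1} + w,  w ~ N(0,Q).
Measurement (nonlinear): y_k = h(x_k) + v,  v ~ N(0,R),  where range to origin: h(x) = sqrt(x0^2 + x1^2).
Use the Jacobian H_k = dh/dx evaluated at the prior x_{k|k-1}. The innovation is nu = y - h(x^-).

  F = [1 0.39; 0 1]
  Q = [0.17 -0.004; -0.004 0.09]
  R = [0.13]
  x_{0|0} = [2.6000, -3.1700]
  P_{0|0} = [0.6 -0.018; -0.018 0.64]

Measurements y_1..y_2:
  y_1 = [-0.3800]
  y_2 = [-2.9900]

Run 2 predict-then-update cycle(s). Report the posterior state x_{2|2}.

step 1: x^-=[1.3637, -3.1700]  P^-=[0.8533 0.2276; 0.2276 0.7300]  H_jac=[0.3952 -0.9186]  S=[0.7140]  K=[0.1794; -0.8132]  nu=[-3.8309]  x^+=[0.6763, -0.0547]  P^+=[0.8303 0.3318; 0.3318 0.2578]
step 2: x^-=[0.6549, -0.0547]  P^-=[1.2983 0.4283; 0.4283 0.3478]  H_jac=[0.9965 -0.0832]  S=[1.3507]  K=[0.9315; 0.2946]  nu=[-3.6472]  x^+=[-2.7425, -1.1292]  P^+=[0.1263 0.0577; 0.0577 0.2306]

x_post = [-2.7425, -1.1292]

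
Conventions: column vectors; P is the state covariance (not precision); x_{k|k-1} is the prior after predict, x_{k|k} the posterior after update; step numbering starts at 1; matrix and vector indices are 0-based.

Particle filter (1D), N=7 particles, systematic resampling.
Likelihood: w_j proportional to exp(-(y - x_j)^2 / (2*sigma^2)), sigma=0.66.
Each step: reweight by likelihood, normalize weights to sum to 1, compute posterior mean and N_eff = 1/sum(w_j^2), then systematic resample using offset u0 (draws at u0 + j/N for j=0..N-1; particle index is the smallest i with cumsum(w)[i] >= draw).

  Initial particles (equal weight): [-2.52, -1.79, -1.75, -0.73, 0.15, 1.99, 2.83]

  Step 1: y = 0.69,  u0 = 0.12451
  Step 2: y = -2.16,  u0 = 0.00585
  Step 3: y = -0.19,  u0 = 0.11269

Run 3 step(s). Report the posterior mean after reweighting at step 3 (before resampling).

post_mean = 0.1500

step 1: w=[0.0000, 0.0009, 0.0011, 0.1024, 0.7413, 0.1489, 0.0054]  mean=0.3445  Neff=1.7175  idx=[4, 4, 4, 4, 4, 4, 5]
step 2: w=[0.1667, 0.1667, 0.1667, 0.1667, 0.1667, 0.1667, 0.0000]  mean=0.1500  Neff=6.0000  idx=[0, 0, 1, 2, 3, 4, 5]
step 3: w=[0.1429, 0.1429, 0.1429, 0.1429, 0.1429, 0.1429, 0.1429]  mean=0.1500  Neff=7.0000  idx=[0, 1, 2, 3, 4, 5, 6]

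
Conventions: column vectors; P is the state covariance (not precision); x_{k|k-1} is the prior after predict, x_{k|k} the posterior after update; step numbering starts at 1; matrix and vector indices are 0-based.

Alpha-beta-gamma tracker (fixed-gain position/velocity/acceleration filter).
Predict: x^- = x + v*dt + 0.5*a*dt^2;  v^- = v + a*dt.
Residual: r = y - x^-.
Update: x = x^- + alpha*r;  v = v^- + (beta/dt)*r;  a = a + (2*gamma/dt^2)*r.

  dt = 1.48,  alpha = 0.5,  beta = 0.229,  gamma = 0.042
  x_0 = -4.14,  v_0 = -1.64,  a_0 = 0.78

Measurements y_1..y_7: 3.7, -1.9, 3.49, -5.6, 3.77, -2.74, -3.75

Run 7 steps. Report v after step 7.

v_post = -0.3856

step 1: x_pred=-5.7129  r=9.4129  x^+=-1.0065  v^+=0.9709  a^+=1.1410
step 2: x_pred=1.6800  r=-3.5800  x^+=-0.1100  v^+=2.1056  a^+=1.0037
step 3: x_pred=4.1055  r=-0.6155  x^+=3.7977  v^+=3.4958  a^+=0.9801
step 4: x_pred=10.0449  r=-15.6449  x^+=2.2225  v^+=2.5256  a^+=0.3801
step 5: x_pred=6.3766  r=-2.6066  x^+=5.0733  v^+=2.6848  a^+=0.2802
step 6: x_pred=9.3537  r=-12.0937  x^+=3.3069  v^+=1.2282  a^+=-0.1836
step 7: x_pred=4.9235  r=-8.6735  x^+=0.5867  v^+=-0.3856  a^+=-0.5163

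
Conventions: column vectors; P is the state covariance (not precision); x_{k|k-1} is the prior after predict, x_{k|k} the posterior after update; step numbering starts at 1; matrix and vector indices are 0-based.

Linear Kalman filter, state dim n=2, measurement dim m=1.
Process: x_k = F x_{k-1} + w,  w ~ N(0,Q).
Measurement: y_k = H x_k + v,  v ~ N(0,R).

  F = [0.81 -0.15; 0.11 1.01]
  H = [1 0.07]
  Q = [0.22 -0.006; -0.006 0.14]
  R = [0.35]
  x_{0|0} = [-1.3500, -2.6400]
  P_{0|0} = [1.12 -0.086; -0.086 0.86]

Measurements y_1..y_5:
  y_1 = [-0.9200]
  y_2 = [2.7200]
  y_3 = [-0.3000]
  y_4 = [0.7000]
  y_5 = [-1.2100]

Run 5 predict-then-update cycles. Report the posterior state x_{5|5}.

x_post = [-0.0281, -1.9134]

step 1: x^-=[-0.6975, -2.8149]  P^-=[0.9951 -0.1054; -0.1054 1.0117]  S=[1.3353]  K=[0.7397; -0.0259]  nu=[-0.0255]  x^+=[-0.7163, -2.8142]  P^+=[0.2645 -0.0798; -0.0798 1.0108]
step 2: x^-=[-0.1581, -2.9212]  P^-=[0.4357 -0.1996; -0.1996 1.1566]  S=[0.7634]  K=[0.5524; -0.1554]  nu=[3.0826]  x^+=[1.5447, -3.4001]  P^+=[0.2027 -0.1341; -0.1341 1.1382]
step 3: x^-=[1.7612, -3.2642]  P^-=[0.4112 -0.2678; -0.2678 1.2737]  S=[0.7299]  K=[0.5376; -0.2448]  nu=[-1.8327]  x^+=[0.7759, -2.8156]  P^+=[0.2002 -0.1718; -0.1718 1.2300]
step 4: x^-=[1.0508, -2.7584]  P^-=[0.4208 -0.3122; -0.3122 1.3590]  S=[0.7337]  K=[0.5437; -0.2958]  nu=[-0.1577]  x^+=[0.9651, -2.7117]  P^+=[0.2039 -0.1942; -0.1942 1.2948]
step 5: x^-=[1.1885, -2.6327]  P^-=[0.4301 -0.3396; -0.3396 1.4201]  S=[0.7395]  K=[0.5494; -0.3249]  nu=[-2.2142]  x^+=[-0.0281, -1.9134]  P^+=[0.2068 -0.2076; -0.2076 1.3421]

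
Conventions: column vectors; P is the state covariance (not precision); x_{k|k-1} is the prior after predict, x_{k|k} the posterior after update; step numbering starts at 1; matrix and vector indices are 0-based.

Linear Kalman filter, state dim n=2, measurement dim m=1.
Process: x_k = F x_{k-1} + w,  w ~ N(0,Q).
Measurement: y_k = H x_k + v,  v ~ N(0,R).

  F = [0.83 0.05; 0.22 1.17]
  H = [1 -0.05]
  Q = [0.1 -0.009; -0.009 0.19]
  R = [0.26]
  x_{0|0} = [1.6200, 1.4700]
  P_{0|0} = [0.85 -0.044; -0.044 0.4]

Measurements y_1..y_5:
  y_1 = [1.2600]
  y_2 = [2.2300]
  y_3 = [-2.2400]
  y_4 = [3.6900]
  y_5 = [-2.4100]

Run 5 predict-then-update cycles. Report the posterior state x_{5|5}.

x_post = [0.0490, 4.2112]

step 1: x^-=[1.4181, 2.0763]  P^-=[0.6829 0.1264; 0.1264 0.7560]  S=[0.9322]  K=[0.7258; 0.0950]  nu=[-0.0543]  x^+=[1.3787, 2.0711]  P^+=[0.1918 0.0621; 0.0621 0.7476]
step 2: x^-=[1.2479, 2.7265]  P^-=[0.2392 0.1307; 0.1307 1.2547]  S=[0.4892]  K=[0.4755; 0.1390]  nu=[1.1185]  x^+=[1.7797, 2.8820]  P^+=[0.1286 0.0984; 0.0984 1.2452]
step 3: x^-=[1.6213, 3.7635]  P^-=[0.1998 0.1840; 0.1840 1.9515]  S=[0.4463]  K=[0.4271; 0.1936]  nu=[-3.6731]  x^+=[0.0523, 3.0526]  P^+=[0.1184 0.1471; 0.1471 1.9347]
step 4: x^-=[0.1961, 3.5830]  P^-=[0.1986 0.2702; 0.2702 2.9199]  S=[0.4389]  K=[0.4218; 0.2831]  nu=[3.6731]  x^+=[1.7452, 4.6228]  P^+=[0.1205 0.2178; 0.2178 2.8847]
step 5: x^-=[1.6797, 5.7926]  P^-=[0.2083 0.3957; 0.3957 4.2569]  S=[0.4394]  K=[0.4291; 0.4162]  nu=[-3.8000]  x^+=[0.0490, 4.2112]  P^+=[0.1274 0.3172; 0.3172 4.1808]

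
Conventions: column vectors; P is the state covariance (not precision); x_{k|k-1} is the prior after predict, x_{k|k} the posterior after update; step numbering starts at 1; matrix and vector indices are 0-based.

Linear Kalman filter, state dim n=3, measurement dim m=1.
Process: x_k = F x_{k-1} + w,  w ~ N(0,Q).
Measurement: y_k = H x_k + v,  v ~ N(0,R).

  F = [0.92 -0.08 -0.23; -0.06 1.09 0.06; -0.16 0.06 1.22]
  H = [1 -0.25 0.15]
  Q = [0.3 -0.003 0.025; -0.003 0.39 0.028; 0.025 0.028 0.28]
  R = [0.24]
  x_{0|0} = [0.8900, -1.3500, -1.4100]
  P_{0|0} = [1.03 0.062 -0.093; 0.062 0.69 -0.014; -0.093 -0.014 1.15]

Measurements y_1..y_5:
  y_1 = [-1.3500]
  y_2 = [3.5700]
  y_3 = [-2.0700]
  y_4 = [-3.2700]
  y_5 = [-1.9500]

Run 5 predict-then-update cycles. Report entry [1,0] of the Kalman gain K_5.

step 1: x^-=[1.2511, -1.6095, -1.9436]  P^-=[1.2668 -0.0763 -0.5546; -0.0763 1.2084 0.1452; -0.5546 0.1452 2.0536]  S=[1.4893]  K=[0.8075; -0.2394; -0.1900]  nu=[-2.7119]  x^+=[-0.9388, -0.9602, -1.4285]  P^+=[0.2956 0.2117 -0.3262; 0.2117 1.1230 0.0775; -0.3262 0.0775 1.9998]
step 2: x^-=[-0.4583, -1.0760, -1.6501]  P^-=[0.7730 0.0261 -0.9574; 0.0261 1.7173 0.3433; -0.9574 0.3433 3.4028]  S=[0.8708]  K=[0.7152; -0.4039; -0.6119]  nu=[4.0068]  x^+=[2.4074, -2.6942, -4.1018]  P^+=[0.3275 0.2777 -0.5763; 0.2777 1.5752 0.1281; -0.5763 0.1281 3.0768]
step 3: x^-=[3.3738, -3.3273, -5.5511]  P^-=[0.9578 0.0064 -1.5576; 0.0064 2.2584 0.5285; -1.5576 0.5285 5.1119]  S=[0.9439]  K=[0.7655; -0.5074; -0.9778]  nu=[-5.4429]  x^+=[-0.7930, -0.5654, -0.2289]  P^+=[0.4046 0.3730 -0.8511; 0.3730 2.0154 0.0602; -0.8511 0.0602 4.2095]
step 4: x^-=[-0.6317, -0.5824, -0.1863]  P^-=[1.1855 0.0426 -2.1933; 0.0426 2.7663 0.5561; -2.1933 0.5561 6.8969]  S=[1.0326]  K=[0.8192; -0.5477; -1.2568]  nu=[-2.7560]  x^+=[-2.8893, 0.9269, 3.2774]  P^+=[0.4926 0.5059 -1.1302; 0.5059 2.4565 -0.1547; -1.1302 -0.1547 5.2658]
step 5: x^-=[-3.4861, 1.3804, 4.5163]  P^-=[1.4094 0.1542 -2.7954; 0.1542 3.2511 0.3761; -2.7954 0.3761 8.5480]  S=[1.1010]  K=[0.8642; -0.5469; -1.4598]  nu=[1.2038]  x^+=[-2.4458, 0.7220, 2.7590]  P^+=[0.5870 0.6746 -1.4063; 0.6746 2.9217 -0.5029; -1.4063 -0.5029 6.2018]

K[1,0] = -0.5469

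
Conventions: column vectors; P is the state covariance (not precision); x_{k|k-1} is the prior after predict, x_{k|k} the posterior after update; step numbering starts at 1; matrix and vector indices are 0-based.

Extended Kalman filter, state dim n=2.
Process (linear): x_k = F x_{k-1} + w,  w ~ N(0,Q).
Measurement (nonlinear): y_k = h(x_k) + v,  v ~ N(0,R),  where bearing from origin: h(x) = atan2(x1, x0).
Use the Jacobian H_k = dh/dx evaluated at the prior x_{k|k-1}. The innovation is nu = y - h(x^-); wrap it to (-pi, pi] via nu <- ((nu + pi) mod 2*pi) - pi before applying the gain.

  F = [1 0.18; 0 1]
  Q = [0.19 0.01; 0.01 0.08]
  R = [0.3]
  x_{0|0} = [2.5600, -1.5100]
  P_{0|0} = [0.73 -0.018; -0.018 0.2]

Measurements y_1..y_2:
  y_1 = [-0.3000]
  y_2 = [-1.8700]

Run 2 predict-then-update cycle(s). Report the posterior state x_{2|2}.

x_post = [1.4266, -1.8262]

step 1: x^-=[2.2882, -1.5100]  P^-=[0.9200 0.0280; 0.0280 0.2800]  H_jac=[0.2009 0.3044]  S=[0.3665]  K=[0.5276; 0.2479]  nu=[0.2833]  x^+=[2.4377, -1.4398]  P^+=[0.8180 -0.0199; -0.0199 0.2575]
step 2: x^-=[2.1785, -1.4398]  P^-=[1.0092 0.0364; 0.0364 0.3375]  H_jac=[0.2111 0.3195]  S=[0.3843]  K=[0.5847; 0.3005]  nu=[-1.2860]  x^+=[1.4266, -1.8262]  P^+=[0.8778 -0.0311; -0.0311 0.3028]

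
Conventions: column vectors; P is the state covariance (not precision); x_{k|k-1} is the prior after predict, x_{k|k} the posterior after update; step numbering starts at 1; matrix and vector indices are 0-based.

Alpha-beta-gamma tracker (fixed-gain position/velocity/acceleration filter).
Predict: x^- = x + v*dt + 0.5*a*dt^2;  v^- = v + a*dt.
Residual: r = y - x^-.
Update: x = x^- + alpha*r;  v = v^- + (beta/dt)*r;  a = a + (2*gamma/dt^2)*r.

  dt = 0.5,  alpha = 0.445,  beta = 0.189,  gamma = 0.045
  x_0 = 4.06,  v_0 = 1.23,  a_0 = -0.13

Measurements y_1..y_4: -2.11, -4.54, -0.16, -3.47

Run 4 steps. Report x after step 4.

step 1: x_pred=4.6587  r=-6.7687  x^+=1.6467  v^+=-1.3936  a^+=-2.5667
step 2: x_pred=0.6290  r=-5.1690  x^+=-1.6712  v^+=-4.6309  a^+=-4.4276
step 3: x_pred=-4.5401  r=4.3801  x^+=-2.5909  v^+=-5.1890  a^+=-2.8508
step 4: x_pred=-5.5418  r=2.0718  x^+=-4.6198  v^+=-5.8312  a^+=-2.1049

x_post = -4.6198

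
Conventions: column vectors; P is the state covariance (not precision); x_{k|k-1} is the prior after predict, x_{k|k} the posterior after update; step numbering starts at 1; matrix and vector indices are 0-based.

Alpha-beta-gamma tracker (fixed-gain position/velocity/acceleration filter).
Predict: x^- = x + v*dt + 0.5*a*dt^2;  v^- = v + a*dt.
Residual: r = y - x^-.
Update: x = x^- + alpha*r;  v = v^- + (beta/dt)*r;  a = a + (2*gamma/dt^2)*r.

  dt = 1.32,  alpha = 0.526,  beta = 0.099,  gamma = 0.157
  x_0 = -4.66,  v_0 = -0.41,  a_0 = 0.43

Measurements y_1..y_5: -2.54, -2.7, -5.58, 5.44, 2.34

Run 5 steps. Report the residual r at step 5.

step 1: x_pred=-4.8266  r=2.2866  x^+=-3.6238  v^+=0.3291  a^+=0.8421
step 2: x_pred=-2.4558  r=-0.2442  x^+=-2.5843  v^+=1.4223  a^+=0.7981
step 3: x_pred=-0.0115  r=-5.5685  x^+=-2.9405  v^+=2.0581  a^+=-0.2054
step 4: x_pred=-0.4028  r=5.8428  x^+=2.6705  v^+=2.2252  a^+=0.8475
step 5: x_pred=6.3461  r=-4.0061  x^+=4.2389  v^+=3.0434  a^+=0.1256

resid = -4.0061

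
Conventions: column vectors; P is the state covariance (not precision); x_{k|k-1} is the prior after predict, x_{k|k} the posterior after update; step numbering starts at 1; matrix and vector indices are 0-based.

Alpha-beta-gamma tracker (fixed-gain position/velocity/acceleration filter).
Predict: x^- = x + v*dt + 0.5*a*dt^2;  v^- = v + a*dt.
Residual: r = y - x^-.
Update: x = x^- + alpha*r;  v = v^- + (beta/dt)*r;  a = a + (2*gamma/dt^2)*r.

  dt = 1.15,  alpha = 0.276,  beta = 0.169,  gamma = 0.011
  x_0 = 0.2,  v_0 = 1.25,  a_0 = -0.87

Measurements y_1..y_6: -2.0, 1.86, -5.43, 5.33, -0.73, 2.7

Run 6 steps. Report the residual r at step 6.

resid = 9.7450

step 1: x_pred=1.0622  r=-3.0622  x^+=0.2170  v^+=-0.2005  a^+=-0.9209
step 2: x_pred=-0.6225  r=2.4825  x^+=0.0627  v^+=-0.8948  a^+=-0.8796
step 3: x_pred=-1.5480  r=-3.8820  x^+=-2.6194  v^+=-2.4768  a^+=-0.9442
step 4: x_pred=-6.0922  r=11.4222  x^+=-2.9396  v^+=-1.8841  a^+=-0.7542
step 5: x_pred=-5.6051  r=4.8751  x^+=-4.2596  v^+=-2.0350  a^+=-0.6731
step 6: x_pred=-7.0450  r=9.7450  x^+=-4.3554  v^+=-1.3770  a^+=-0.5110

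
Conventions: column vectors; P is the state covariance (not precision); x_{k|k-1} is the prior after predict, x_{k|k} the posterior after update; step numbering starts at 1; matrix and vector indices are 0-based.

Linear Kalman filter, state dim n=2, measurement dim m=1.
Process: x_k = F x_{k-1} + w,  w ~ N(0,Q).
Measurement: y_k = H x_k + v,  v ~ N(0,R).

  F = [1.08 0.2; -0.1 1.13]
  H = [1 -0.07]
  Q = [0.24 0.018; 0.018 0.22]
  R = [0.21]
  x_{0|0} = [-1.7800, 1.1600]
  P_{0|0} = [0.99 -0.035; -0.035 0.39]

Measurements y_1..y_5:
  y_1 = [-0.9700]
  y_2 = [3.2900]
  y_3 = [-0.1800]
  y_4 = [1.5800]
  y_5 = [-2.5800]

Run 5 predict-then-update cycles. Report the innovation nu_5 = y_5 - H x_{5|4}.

step 1: x^-=[-1.6904, 1.4888]  P^-=[1.3952 -0.0428; -0.0428 0.7358]  S=[1.6148]  K=[0.8659; -0.0584]  nu=[0.8246]  x^+=[-0.9764, 1.4406]  P^+=[0.1846 0.0389; 0.0389 0.7303]
step 2: x^-=[-0.7664, 1.7256]  P^-=[0.5013 0.2098; 0.2098 1.1456]  S=[0.6875]  K=[0.7077; 0.1885]  nu=[4.1772]  x^+=[2.1900, 2.5128]  P^+=[0.1569 0.1181; 0.1181 1.1212]
step 3: x^-=[2.8677, 2.6205]  P^-=[0.5188 0.3962; 0.3962 1.6265]  S=[0.6814]  K=[0.7208; 0.4143]  nu=[-2.8643]  x^+=[0.8032, 1.4337]  P^+=[0.1649 0.1927; 0.1927 1.5095]
step 4: x^-=[1.1542, 1.5398]  P^-=[0.5759 0.5726; 0.5726 2.1056]  S=[0.7161]  K=[0.7483; 0.5939]  nu=[0.5336]  x^+=[1.5535, 1.8567]  P^+=[0.1750 0.2544; 0.2544 1.8531]
step 5: x^-=[2.0491, 1.9427]  P^-=[0.6281 0.7233; 0.7233 2.5305]  S=[0.7492]  K=[0.7707; 0.7290]  nu=[-4.4931]  x^+=[-1.4139, -1.3327]  P^+=[0.1830 0.3023; 0.3023 2.1323]

innov = [-4.4931]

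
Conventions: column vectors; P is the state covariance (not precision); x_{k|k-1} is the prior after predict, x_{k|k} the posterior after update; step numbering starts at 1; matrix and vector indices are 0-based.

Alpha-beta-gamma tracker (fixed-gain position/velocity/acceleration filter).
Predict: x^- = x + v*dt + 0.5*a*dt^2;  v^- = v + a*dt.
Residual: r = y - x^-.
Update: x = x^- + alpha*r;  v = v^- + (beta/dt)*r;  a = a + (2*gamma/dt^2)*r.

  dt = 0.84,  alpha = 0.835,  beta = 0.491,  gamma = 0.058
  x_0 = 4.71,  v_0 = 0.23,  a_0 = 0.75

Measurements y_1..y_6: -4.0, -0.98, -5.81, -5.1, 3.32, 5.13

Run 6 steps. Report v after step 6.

v_post = 5.5956

step 1: x_pred=5.1678  r=-9.1678  x^+=-2.4873  v^+=-4.4988  a^+=-0.7572
step 2: x_pred=-6.5334  r=5.5534  x^+=-1.8963  v^+=-1.8887  a^+=0.1558
step 3: x_pred=-3.4279  r=-2.3821  x^+=-5.4169  v^+=-3.1503  a^+=-0.2358
step 4: x_pred=-8.1464  r=3.0464  x^+=-5.6026  v^+=-1.5677  a^+=0.2650
step 5: x_pred=-6.8260  r=10.1460  x^+=1.6459  v^+=4.5855  a^+=1.9330
step 6: x_pred=6.1797  r=-1.0497  x^+=5.3032  v^+=5.5956  a^+=1.7604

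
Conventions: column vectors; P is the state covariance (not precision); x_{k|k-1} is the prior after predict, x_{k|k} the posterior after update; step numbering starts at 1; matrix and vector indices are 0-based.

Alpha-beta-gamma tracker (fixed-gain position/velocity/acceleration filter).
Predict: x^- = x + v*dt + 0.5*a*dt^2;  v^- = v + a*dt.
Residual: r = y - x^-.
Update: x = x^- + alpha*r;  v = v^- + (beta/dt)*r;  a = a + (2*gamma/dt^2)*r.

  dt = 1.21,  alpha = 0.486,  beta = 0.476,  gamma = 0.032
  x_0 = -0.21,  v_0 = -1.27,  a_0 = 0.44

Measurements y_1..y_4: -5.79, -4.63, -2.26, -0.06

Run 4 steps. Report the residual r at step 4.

step 1: x_pred=-1.4246  r=-4.3654  x^+=-3.5462  v^+=-2.4549  a^+=0.2492
step 2: x_pred=-6.3342  r=1.7042  x^+=-5.5060  v^+=-1.4830  a^+=0.3237
step 3: x_pred=-7.0634  r=4.8034  x^+=-4.7290  v^+=0.7983  a^+=0.5336
step 4: x_pred=-3.3724  r=3.3124  x^+=-1.7626  v^+=2.7470  a^+=0.6784

resid = 3.3124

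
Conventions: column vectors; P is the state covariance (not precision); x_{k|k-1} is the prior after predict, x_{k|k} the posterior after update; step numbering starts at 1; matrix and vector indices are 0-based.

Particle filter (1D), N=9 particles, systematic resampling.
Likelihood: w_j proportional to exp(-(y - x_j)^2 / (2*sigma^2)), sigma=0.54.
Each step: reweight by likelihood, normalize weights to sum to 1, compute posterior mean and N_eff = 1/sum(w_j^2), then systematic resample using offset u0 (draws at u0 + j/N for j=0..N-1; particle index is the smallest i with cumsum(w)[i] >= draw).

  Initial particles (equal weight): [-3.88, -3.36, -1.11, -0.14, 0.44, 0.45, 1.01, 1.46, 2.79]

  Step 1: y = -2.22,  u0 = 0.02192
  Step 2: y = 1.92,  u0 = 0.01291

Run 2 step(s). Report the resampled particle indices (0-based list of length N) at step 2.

step 1: w=[0.0373, 0.4523, 0.5078, 0.0025, 0.0000, 0.0000, 0.0000, 0.0000, 0.0000]  mean=-2.2285  Neff=2.1556  idx=[0, 1, 1, 1, 1, 2, 2, 2, 2]
step 2: w=[0.0000, 0.0000, 0.0000, 0.0000, 0.0000, 0.2500, 0.2500, 0.2500, 0.2500]  mean=-1.1100  Neff=4.0000  idx=[5, 5, 5, 6, 6, 7, 7, 8, 8]

resampled_idx = [5, 5, 5, 6, 6, 7, 7, 8, 8]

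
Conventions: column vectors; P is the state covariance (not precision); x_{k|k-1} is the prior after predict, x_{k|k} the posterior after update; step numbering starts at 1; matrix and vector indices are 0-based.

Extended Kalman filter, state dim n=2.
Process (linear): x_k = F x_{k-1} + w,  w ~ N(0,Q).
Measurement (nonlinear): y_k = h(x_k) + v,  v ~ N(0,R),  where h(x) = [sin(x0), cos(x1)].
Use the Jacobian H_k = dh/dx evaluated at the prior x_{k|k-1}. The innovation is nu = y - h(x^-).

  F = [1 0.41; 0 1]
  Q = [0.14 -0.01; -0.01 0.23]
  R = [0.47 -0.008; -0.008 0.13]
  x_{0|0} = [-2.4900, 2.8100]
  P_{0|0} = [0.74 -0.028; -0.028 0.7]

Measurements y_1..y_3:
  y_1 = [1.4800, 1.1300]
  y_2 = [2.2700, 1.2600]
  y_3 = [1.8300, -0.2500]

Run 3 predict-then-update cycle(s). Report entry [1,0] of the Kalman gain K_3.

K[1,0] = -0.0579

step 1: x^-=[-1.3379, 2.8100]  P^-=[0.9747 0.2490; 0.2490 0.9300]  H_jac=[0.2308 0.0000; 0.0000 -0.3255]  S=[0.5219 -0.0267; -0.0267 0.2286]  K=[0.4154 -0.3061; 0.0426 -1.3196]  nu=[2.4530, 2.0755]  x^+=[-0.9544, 0.1755]  P^+=[0.8565 0.1324; 0.1324 0.5280]
step 2: x^-=[-0.8824, 0.1755]  P^-=[1.1938 0.3389; 0.3389 0.7580]  H_jac=[0.6353 0.0000; 0.0000 -0.1746]  S=[0.9518 -0.0456; -0.0456 0.1531]  K=[0.7896 -0.1514; 0.1875 -0.8085]  nu=[3.0423, 0.2754]  x^+=[1.4780, 0.5233]  P^+=[0.5861 0.1489; 0.1489 0.6107]
step 3: x^-=[1.6925, 0.5233]  P^-=[0.9508 0.3893; 0.3893 0.8407]  H_jac=[-0.1214 0.0000; 0.0000 -0.4997]  S=[0.4840 0.0156; 0.0156 0.3399]  K=[-0.2204 -0.5621; -0.0579 -1.2332]  nu=[0.8374, -1.1162]  x^+=[2.1354, 1.8513]  P^+=[0.8160 0.1427; 0.1427 0.3199]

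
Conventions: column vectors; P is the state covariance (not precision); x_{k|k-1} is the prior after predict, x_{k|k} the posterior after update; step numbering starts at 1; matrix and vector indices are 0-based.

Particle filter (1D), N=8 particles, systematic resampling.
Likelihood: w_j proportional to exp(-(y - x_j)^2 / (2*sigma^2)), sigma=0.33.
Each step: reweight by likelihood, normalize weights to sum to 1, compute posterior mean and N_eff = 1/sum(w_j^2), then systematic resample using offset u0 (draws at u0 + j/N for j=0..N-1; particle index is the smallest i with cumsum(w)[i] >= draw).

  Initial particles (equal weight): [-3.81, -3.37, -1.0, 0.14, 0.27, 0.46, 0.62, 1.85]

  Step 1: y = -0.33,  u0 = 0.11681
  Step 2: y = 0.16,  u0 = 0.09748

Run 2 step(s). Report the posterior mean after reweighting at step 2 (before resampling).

step 1: w=[0.0000, 0.0000, 0.1688, 0.4808, 0.2539, 0.0755, 0.0210, 0.0000]  mean=0.0148  Neff=3.0279  idx=[2, 3, 3, 3, 3, 4, 4, 6]
step 2: w=[0.0003, 0.1593, 0.1593, 0.1593, 0.1593, 0.1510, 0.1510, 0.0604]  mean=0.2079  Neff=6.6324  idx=[1, 2, 3, 3, 4, 5, 6, 7]

post_mean = 0.2079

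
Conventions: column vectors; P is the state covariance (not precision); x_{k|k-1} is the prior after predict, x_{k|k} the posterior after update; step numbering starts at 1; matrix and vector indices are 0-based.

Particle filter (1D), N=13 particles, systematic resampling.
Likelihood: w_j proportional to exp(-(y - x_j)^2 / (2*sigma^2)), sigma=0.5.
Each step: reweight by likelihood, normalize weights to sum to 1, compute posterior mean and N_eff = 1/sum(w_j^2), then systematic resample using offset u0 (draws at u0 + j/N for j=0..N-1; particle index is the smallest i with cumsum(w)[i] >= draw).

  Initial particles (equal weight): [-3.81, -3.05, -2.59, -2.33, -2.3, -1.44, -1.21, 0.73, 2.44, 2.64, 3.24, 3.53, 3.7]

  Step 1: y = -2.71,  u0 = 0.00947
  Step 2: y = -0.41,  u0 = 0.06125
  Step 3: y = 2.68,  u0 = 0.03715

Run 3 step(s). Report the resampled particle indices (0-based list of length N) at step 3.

resampled_idx = [1, 3, 4, 5, 6, 7, 7, 8, 9, 10, 11, 11, 12]

step 1: w=[0.0264, 0.2356, 0.2884, 0.2224, 0.2121, 0.0118, 0.0033, 0.0000, 0.0000, 0.0000, 0.0000, 0.0000, 0.0000]  mean=-2.5931  Neff=4.2738  idx=[0, 1, 1, 1, 2, 2, 2, 2, 3, 3, 4, 4, 4]
step 2: w=[0.0000, 0.0002, 0.0002, 0.0002, 0.0190, 0.0190, 0.0190, 0.0190, 0.1600, 0.1600, 0.2011, 0.2011, 0.2011]  mean=-2.3321  Neff=5.7470  idx=[7, 8, 8, 9, 9, 10, 10, 11, 11, 11, 12, 12, 12]
step 3: w=[0.0003, 0.0538, 0.0538, 0.0538, 0.0538, 0.0980, 0.0980, 0.0980, 0.0980, 0.0980, 0.0980, 0.0980, 0.0980]  mean=-2.3065  Neff=11.2992  idx=[1, 3, 4, 5, 6, 7, 7, 8, 9, 10, 11, 11, 12]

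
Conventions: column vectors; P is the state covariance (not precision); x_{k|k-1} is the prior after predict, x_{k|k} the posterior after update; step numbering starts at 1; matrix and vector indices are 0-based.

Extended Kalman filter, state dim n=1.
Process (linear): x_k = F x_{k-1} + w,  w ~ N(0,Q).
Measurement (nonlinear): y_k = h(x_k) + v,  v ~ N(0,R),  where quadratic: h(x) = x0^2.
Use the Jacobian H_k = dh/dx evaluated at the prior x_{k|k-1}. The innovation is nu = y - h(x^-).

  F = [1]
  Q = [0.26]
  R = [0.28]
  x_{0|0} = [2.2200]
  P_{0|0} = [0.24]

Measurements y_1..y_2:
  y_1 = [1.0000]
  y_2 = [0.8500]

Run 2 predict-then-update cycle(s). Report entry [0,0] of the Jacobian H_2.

H_jac[0,0] = 2.7193

step 1: x^-=[2.2200]  P^-=[0.5000]  H_jac=[4.4400]  S=[10.1368]  K=[0.2190]  nu=[-3.9284]  x^+=[1.3597]  P^+=[0.0138]
step 2: x^-=[1.3597]  P^-=[0.2738]  H_jac=[2.7193]  S=[2.3048]  K=[0.3231]  nu=[-0.9987]  x^+=[1.0370]  P^+=[0.0333]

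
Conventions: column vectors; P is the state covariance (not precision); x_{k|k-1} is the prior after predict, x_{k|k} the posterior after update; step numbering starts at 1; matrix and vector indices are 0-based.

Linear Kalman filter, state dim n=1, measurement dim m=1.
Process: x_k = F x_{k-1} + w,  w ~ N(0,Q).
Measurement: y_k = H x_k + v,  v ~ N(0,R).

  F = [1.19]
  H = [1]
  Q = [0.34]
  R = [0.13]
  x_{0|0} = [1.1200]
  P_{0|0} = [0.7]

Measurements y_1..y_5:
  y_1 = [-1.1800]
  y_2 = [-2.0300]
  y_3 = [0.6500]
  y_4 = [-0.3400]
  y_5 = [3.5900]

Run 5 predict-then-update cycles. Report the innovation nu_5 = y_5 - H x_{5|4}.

innov = [3.8944]

step 1: x^-=[1.3328]  P^-=[1.3313]  S=[1.4613]  K=[0.9110]  nu=[-2.5128]  x^+=[-0.9565]  P^+=[0.1184]
step 2: x^-=[-1.1382]  P^-=[0.5077]  S=[0.6377]  K=[0.7961]  nu=[-0.8918]  x^+=[-1.8482]  P^+=[0.1035]
step 3: x^-=[-2.1994]  P^-=[0.4866]  S=[0.6166]  K=[0.7892]  nu=[2.8494]  x^+=[0.0492]  P^+=[0.1026]
step 4: x^-=[0.0586]  P^-=[0.4853]  S=[0.6153]  K=[0.7887]  nu=[-0.3986]  x^+=[-0.2558]  P^+=[0.1025]
step 5: x^-=[-0.3044]  P^-=[0.4852]  S=[0.6152]  K=[0.7887]  nu=[3.8944]  x^+=[2.7671]  P^+=[0.1025]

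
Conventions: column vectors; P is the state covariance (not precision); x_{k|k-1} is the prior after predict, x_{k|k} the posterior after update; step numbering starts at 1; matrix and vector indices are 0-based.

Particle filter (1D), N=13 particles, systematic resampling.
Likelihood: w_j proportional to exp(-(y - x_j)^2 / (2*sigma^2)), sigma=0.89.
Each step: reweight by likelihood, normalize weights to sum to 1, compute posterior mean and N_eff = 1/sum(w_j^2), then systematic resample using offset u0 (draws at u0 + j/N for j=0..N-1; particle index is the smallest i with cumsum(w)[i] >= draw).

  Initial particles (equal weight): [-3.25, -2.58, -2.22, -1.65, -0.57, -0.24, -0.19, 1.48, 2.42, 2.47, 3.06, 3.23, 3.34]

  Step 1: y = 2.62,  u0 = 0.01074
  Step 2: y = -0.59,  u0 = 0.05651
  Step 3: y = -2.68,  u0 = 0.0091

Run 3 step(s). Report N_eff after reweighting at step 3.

N_eff = 11.0141

step 1: w=[0.0000, 0.0000, 0.0000, 0.0000, 0.0003, 0.0012, 0.0014, 0.0915, 0.2026, 0.2049, 0.1839, 0.1643, 0.1498]  mean=2.7250  Neff=5.7248  idx=[7, 7, 8, 8, 9, 9, 9, 10, 10, 11, 11, 12, 12]
step 2: w=[0.4482, 0.4482, 0.0220, 0.0220, 0.0182, 0.0182, 0.0182, 0.0015, 0.0015, 0.0007, 0.0007, 0.0004, 0.0004]  mean=1.5838  Neff=2.4769  idx=[0, 0, 0, 0, 0, 0, 1, 1, 1, 1, 1, 2, 6]
step 3: w=[0.0909, 0.0909, 0.0909, 0.0909, 0.0909, 0.0909, 0.0909, 0.0909, 0.0909, 0.0909, 0.0909, 0.0004, 0.0003]  mean=1.4806  Neff=11.0141  idx=[0, 0, 1, 2, 3, 4, 5, 6, 6, 7, 8, 9, 10]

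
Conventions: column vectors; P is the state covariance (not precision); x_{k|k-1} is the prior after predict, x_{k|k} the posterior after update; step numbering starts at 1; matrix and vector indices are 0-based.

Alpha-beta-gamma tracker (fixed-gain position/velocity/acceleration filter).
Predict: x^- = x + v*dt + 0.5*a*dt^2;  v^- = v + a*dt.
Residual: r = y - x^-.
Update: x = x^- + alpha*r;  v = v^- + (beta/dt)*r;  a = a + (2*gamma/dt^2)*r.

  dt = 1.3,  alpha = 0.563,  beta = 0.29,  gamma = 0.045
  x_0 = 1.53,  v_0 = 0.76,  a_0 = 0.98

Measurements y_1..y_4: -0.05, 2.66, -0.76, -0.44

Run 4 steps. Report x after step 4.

step 1: x_pred=3.3461  r=-3.3961  x^+=1.4341  v^+=1.2764  a^+=0.7991
step 2: x_pred=3.7687  r=-1.1087  x^+=3.1445  v^+=2.0680  a^+=0.7401
step 3: x_pred=6.4582  r=-7.2182  x^+=2.3944  v^+=1.4199  a^+=0.3557
step 4: x_pred=4.5408  r=-4.9808  x^+=1.7366  v^+=0.7712  a^+=0.0904

x_post = 1.7366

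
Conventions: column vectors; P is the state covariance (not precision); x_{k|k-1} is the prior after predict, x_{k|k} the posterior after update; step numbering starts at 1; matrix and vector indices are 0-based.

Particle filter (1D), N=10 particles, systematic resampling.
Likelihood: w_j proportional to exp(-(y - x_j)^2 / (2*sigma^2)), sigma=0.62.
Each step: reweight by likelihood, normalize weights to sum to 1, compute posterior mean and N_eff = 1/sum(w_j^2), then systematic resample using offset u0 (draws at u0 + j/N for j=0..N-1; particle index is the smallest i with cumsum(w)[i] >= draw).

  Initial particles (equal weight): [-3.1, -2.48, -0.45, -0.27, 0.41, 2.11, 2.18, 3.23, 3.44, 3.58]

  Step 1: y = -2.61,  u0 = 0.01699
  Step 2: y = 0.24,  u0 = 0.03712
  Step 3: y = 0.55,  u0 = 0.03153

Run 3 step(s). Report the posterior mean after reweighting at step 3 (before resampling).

post_mean = -2.4800

step 1: w=[0.4271, 0.5710, 0.0014, 0.0005, 0.0000, 0.0000, 0.0000, 0.0000, 0.0000, 0.0000]  mean=-2.7410  Neff=1.9665  idx=[0, 0, 0, 0, 0, 1, 1, 1, 1, 1]
step 2: w=[0.0015, 0.0015, 0.0015, 0.0015, 0.0015, 0.1985, 0.1985, 0.1985, 0.1985, 0.1985]  mean=-2.4846  Neff=5.0754  idx=[5, 5, 6, 6, 7, 7, 8, 8, 9, 9]
step 3: w=[0.1000, 0.1000, 0.1000, 0.1000, 0.1000, 0.1000, 0.1000, 0.1000, 0.1000, 0.1000]  mean=-2.4800  Neff=10.0000  idx=[0, 1, 2, 3, 4, 5, 6, 7, 8, 9]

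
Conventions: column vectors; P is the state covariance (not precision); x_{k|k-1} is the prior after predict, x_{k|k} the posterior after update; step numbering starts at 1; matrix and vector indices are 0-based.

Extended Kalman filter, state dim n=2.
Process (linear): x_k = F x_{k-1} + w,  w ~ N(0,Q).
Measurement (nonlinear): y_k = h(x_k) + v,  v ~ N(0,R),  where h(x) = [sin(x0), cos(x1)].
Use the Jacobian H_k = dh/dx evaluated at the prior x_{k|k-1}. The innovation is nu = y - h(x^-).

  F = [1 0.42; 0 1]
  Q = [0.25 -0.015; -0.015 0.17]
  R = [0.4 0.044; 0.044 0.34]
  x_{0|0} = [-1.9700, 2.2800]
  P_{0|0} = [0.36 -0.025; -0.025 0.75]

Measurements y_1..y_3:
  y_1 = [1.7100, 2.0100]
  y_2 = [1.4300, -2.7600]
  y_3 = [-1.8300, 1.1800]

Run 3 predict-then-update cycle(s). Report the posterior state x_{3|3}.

step 1: x^-=[-1.0124, 2.2800]  P^-=[0.7213 0.2750; 0.2750 0.9200]  H_jac=[0.5298 0.0000; 0.0000 -0.7589]  S=[0.6025 -0.0666; -0.0666 0.8698]  K=[0.6130 -0.1930; 0.1545 -0.7908]  nu=[2.5581, 2.6612]  x^+=[0.0421, 0.5705]  P^+=[0.4468 0.0509; 0.0509 0.3454]
step 2: x^-=[0.2817, 0.5705]  P^-=[0.8005 0.1810; 0.1810 0.5154]  H_jac=[0.9606 0.0000; 0.0000 -0.5401]  S=[1.1386 -0.0499; -0.0499 0.4903]  K=[0.6696 -0.1312; 0.1284 -0.5546]  nu=[1.1520, -3.6016]  x^+=[1.5256, 2.7159]  P^+=[0.2728 0.0281; 0.0281 0.3387]
step 3: x^-=[2.6663, 2.7159]  P^-=[0.6061 0.1553; 0.1553 0.5087]  H_jac=[-0.8892 0.0000; 0.0000 -0.4130]  S=[0.8792 0.1010; 0.1010 0.4268]  K=[-0.6124 -0.0053; -0.1033 -0.4678]  nu=[-2.2876, 2.0907]  x^+=[4.0560, 1.9741]  P^+=[0.2757 0.0696; 0.0696 0.3961]

x_post = [4.0560, 1.9741]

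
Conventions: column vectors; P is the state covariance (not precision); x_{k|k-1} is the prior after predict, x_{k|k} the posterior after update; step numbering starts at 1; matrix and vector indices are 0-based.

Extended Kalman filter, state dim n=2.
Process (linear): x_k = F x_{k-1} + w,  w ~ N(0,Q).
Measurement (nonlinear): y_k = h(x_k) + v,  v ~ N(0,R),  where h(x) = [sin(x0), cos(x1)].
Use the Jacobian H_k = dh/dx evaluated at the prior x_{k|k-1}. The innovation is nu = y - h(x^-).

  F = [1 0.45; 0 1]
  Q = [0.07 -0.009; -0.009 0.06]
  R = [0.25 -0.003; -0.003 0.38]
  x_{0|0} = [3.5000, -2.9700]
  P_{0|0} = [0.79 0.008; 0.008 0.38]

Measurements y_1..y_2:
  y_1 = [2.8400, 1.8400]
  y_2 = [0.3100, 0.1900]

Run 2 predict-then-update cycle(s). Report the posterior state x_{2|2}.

x_post = [0.0654, -2.0925]

step 1: x^-=[2.1635, -2.9700]  P^-=[0.9442 0.1700; 0.1700 0.4400]  H_jac=[-0.5586 0.0000; 0.0000 0.1708]  S=[0.5446 -0.0192; -0.0192 0.3928]  K=[-0.9675 0.0266; -0.1679 0.1830]  nu=[2.0106, 2.8253]  x^+=[0.2934, -2.7904]  P^+=[0.4331 0.0761; 0.0761 0.4103]
step 2: x^-=[-0.9623, -2.7904]  P^-=[0.6547 0.2518; 0.2518 0.4703]  H_jac=[0.5716 0.0000; 0.0000 0.3440]  S=[0.4639 0.0465; 0.0465 0.4356]  K=[0.7953 0.1139; 0.2759 0.3419]  nu=[1.1305, 1.1290]  x^+=[0.0654, -2.0925]  P^+=[0.3472 0.1189; 0.1189 0.3753]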